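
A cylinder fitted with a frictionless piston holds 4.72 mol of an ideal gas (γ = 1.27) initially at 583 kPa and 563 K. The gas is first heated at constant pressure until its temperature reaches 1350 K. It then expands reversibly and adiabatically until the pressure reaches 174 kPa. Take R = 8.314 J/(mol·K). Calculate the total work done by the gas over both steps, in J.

V₁ = nRT₁/P₁ = 4.72×8.314×563/583 = 37.9 L.
Step 1 — Isobaric: P stays 583 kPa; V/T = const ⇒ T₂ = 1350 K, V₂ = 90.9 L.
W = PΔV = 583×(90.9−37.9) kPa·L = 30900 J.
ΔU = nCvΔT = 4.72×30.8×(1350−563) = 114000 J.
Q = ΔU + W = nCpΔT = 145000 J.
State after step 1: P = 583 kPa, V = 90.9 L, T = 1350 K.
Step 2 — Adiabatic: T₂/T₁ = (P₂/P₁)^((γ−1)/γ) ⇒ T₂ = 1350×(0.298)^0.213 = 1040 K; V₂ = 235 L.
ΔU = nCvΔT = 4.72×30.8×(1040−1350) = -44500 J.
Q = 0 for an adiabatic process, so W = −ΔU = 44500 J.
Net over both steps: W = 75400 J, Q = 145000 J, ΔU = 69900 J.

75400 J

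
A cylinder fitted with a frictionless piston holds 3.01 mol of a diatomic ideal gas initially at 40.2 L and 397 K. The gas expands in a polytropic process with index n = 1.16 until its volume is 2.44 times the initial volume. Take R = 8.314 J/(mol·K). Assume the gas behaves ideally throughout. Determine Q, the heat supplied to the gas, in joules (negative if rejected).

4960 J

P₁ = nRT₁/V₁ = 3.01×8.314×397/40.2 = 247 kPa.
Polytropic n=1.16: T₂ = T₁(V₁/V₂)^(n−1) = 397×(0.410)^0.16 = 344 K; P₂ = P₁(V₁/V₂)^n = 87.8 kPa.
W = (P₁V₁−P₂V₂)/(n−1) = (247×40.2−87.8×98.1)/0.16 = 8260 J.
ΔU = nCvΔT = 3.01×20.8×(344−397) = -3300 J.
Q = ΔU + W = 4960 J.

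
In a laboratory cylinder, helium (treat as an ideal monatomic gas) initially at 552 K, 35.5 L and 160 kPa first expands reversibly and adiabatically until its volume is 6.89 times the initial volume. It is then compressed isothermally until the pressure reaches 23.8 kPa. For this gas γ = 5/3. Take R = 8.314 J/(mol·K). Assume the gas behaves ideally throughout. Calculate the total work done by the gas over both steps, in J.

4110 J

n = P₁V₁/(RT₁) = 160×35.5/(8.314×552) = 1.24 mol.
Step 1 — Adiabatic: TV^(γ−1) = const ⇒ T₂ = 552×(0.145)^0.667 = 152 K; PV^γ = const ⇒ P₂ = 6.41 kPa.
ΔU = nCvΔT = 1.24×12.5×(152−552) = -6170 J.
Q = 0 for an adiabatic process, so W = −ΔU = 6170 J.
State after step 1: P = 6.41 kPa, V = 245 L, T = 152 K.
Step 2 — Isothermal: T stays 152 K; PV = const ⇒ V₂ = 65.9 L, P₂ = 23.8 kPa.
ΔU = 0 (ideal gas, T constant).
W = nRT ln(V₂/V₁) = 1.24×8.314×152×ln(0.269) = -2060 J.
Q = ΔU + W = -2060 J.
Net over both steps: W = 4110 J, Q = -2060 J, ΔU = -6170 J.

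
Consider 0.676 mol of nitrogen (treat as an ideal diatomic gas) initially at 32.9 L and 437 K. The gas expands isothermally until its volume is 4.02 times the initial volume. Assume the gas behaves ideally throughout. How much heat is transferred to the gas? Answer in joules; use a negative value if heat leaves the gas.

P₁ = nRT₁/V₁ = 0.676×8.314×437/32.9 = 74.7 kPa.
Isothermal: T stays 437 K; PV = const ⇒ V₂ = 132 L, P₂ = 18.6 kPa.
ΔU = 0 (ideal gas, T constant).
W = nRT ln(V₂/V₁) = 0.676×8.314×437×ln(4.02) = 3420 J.
Q = ΔU + W = 3420 J.

3420 J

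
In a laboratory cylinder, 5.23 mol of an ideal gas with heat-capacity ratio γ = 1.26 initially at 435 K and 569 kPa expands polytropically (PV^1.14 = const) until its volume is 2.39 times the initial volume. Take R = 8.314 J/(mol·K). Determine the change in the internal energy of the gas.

-8350 J

V₁ = nRT₁/P₁ = 5.23×8.314×435/569 = 33.2 L.
Polytropic n=1.14: T₂ = T₁(V₁/V₂)^(n−1) = 435×(0.418)^0.14 = 385 K; P₂ = P₁(V₁/V₂)^n = 211 kPa.
For an ideal gas ΔU = nCvΔT with Cv = R/(γ−1) = 32.0 J/(mol·K).
ΔU = 5.23×32.0×(385−435) = -8350 J.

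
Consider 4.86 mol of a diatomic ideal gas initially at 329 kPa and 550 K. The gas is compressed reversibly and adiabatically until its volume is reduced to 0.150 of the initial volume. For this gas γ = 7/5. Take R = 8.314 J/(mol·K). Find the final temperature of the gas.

V₁ = nRT₁/P₁ = 4.86×8.314×550/329 = 67.5 L.
Adiabatic: TV^(γ−1) = const ⇒ T₂ = 550×(6.67)^0.400 = 1170 K; PV^γ = const ⇒ P₂ = 4680 kPa.

1170 K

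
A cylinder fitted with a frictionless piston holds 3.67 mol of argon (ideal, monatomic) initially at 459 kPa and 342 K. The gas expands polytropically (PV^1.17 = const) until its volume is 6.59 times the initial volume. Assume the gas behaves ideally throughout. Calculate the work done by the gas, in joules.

16800 J

V₁ = nRT₁/P₁ = 3.67×8.314×342/459 = 22.7 L.
Polytropic n=1.17: T₂ = T₁(V₁/V₂)^(n−1) = 342×(0.152)^0.17 = 248 K; P₂ = P₁(V₁/V₂)^n = 50.5 kPa.
W = (P₁V₁−P₂V₂)/(n−1) = (459×22.7−50.5×150)/0.17 = 16800 J.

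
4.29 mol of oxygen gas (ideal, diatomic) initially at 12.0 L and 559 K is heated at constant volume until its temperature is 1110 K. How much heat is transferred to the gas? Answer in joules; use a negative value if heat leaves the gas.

P₁ = nRT₁/V₁ = 4.29×8.314×559/12.0 = 1660 kPa.
Isochoric: V stays 12.0 L; P/T = const ⇒ T₂ = 1110 K, P₂ = 3300 kPa.
W = 0 (no volume change).
ΔU = nCvΔT = 4.29×20.8×(1110−559) = 49100 J.
Q = ΔU = 49100 J.

49100 J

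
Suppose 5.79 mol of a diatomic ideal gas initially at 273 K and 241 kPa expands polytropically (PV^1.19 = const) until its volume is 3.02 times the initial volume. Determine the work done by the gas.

V₁ = nRT₁/P₁ = 5.79×8.314×273/241 = 54.5 L.
Polytropic n=1.19: T₂ = T₁(V₁/V₂)^(n−1) = 273×(0.331)^0.19 = 221 K; P₂ = P₁(V₁/V₂)^n = 64.7 kPa.
W = (P₁V₁−P₂V₂)/(n−1) = (241×54.5−64.7×165)/0.19 = 13100 J.

13100 J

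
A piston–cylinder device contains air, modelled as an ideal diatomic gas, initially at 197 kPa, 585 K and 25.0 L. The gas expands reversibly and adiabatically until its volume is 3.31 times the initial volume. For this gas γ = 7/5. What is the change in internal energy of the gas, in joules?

n = P₁V₁/(RT₁) = 197×25.0/(8.314×585) = 1.01 mol.
Adiabatic: TV^(γ−1) = const ⇒ T₂ = 585×(0.302)^0.400 = 362 K; PV^γ = const ⇒ P₂ = 36.9 kPa.
For an ideal gas ΔU = nCvΔT with Cv = (5/2)R = 20.8 J/(mol·K).
ΔU = 1.01×20.8×(362−585) = -4680 J.

-4680 J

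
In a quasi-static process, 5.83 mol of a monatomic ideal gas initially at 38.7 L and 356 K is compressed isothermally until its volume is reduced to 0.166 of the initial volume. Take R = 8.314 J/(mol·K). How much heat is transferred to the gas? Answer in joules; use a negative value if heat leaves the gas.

P₁ = nRT₁/V₁ = 5.83×8.314×356/38.7 = 446 kPa.
Isothermal: T stays 356 K; PV = const ⇒ V₂ = 6.42 L, P₂ = 2690 kPa.
ΔU = 0 (ideal gas, T constant).
W = nRT ln(V₂/V₁) = 5.83×8.314×356×ln(0.166) = -31000 J.
Q = ΔU + W = -31000 J.

-31000 J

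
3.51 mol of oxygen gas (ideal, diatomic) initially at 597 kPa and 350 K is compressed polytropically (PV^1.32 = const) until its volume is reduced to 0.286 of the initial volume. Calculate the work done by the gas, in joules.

-15700 J

V₁ = nRT₁/P₁ = 3.51×8.314×350/597 = 17.1 L.
Polytropic n=1.32: T₂ = T₁(V₁/V₂)^(n−1) = 350×(3.50)^0.32 = 522 K; P₂ = P₁(V₁/V₂)^n = 3120 kPa.
W = (P₁V₁−P₂V₂)/(n−1) = (597×17.1−3120×4.89)/0.32 = -15700 J.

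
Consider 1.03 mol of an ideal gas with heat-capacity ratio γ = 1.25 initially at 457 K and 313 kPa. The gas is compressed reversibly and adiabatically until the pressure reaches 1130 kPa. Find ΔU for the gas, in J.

4580 J

V₁ = nRT₁/P₁ = 1.03×8.314×457/313 = 12.5 L.
Adiabatic: T₂/T₁ = (P₂/P₁)^((γ−1)/γ) ⇒ T₂ = 457×(3.61)^0.200 = 591 K; V₂ = 4.48 L.
For an ideal gas ΔU = nCvΔT with Cv = R/(γ−1) = 33.3 J/(mol·K).
ΔU = 1.03×33.3×(591−457) = 4580 J.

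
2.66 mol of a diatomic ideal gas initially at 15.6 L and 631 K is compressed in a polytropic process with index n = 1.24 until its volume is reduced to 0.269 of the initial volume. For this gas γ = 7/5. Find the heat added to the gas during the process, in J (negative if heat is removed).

-8620 J

P₁ = nRT₁/V₁ = 2.66×8.314×631/15.6 = 895 kPa.
Polytropic n=1.24: T₂ = T₁(V₁/V₂)^(n−1) = 631×(3.72)^0.24 = 865 K; P₂ = P₁(V₁/V₂)^n = 4560 kPa.
W = (P₁V₁−P₂V₂)/(n−1) = (895×15.6−4560×4.20)/0.24 = -21500 J.
ΔU = nCvΔT = 2.66×20.8×(865−631) = 12900 J.
Q = ΔU + W = -8620 J.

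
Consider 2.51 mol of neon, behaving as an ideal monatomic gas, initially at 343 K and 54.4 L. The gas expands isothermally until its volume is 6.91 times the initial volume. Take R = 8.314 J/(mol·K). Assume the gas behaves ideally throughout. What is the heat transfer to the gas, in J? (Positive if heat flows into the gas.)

13800 J

P₁ = nRT₁/V₁ = 2.51×8.314×343/54.4 = 132 kPa.
Isothermal: T stays 343 K; PV = const ⇒ V₂ = 376 L, P₂ = 19.0 kPa.
ΔU = 0 (ideal gas, T constant).
W = nRT ln(V₂/V₁) = 2.51×8.314×343×ln(6.91) = 13800 J.
Q = ΔU + W = 13800 J.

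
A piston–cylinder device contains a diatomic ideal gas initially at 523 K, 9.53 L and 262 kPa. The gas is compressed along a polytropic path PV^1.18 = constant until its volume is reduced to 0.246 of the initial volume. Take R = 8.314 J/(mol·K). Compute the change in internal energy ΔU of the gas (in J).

n = P₁V₁/(RT₁) = 262×9.53/(8.314×523) = 0.574 mol.
Polytropic n=1.18: T₂ = T₁(V₁/V₂)^(n−1) = 523×(4.07)^0.18 = 673 K; P₂ = P₁(V₁/V₂)^n = 1370 kPa.
For an ideal gas ΔU = nCvΔT with Cv = (5/2)R = 20.8 J/(mol·K).
ΔU = 0.574×20.8×(673−523) = 1790 J.

1790 J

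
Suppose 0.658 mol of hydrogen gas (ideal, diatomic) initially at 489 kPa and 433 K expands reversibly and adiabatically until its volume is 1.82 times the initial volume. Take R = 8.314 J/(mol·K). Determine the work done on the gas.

-1260 J

V₁ = nRT₁/P₁ = 0.658×8.314×433/489 = 4.84 L.
Adiabatic: TV^(γ−1) = const ⇒ T₂ = 433×(0.549)^0.400 = 341 K; PV^γ = const ⇒ P₂ = 211 kPa.
ΔU = nCvΔT = 0.658×20.8×(341−433) = -1260 J.
Q = 0 for an adiabatic process, so W = −ΔU = 1260 J.
Work done on the gas = −W_by = -1260 J.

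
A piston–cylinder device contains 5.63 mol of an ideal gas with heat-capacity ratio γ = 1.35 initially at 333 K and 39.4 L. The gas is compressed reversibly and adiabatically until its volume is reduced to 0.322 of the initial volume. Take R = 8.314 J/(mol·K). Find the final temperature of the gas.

P₁ = nRT₁/V₁ = 5.63×8.314×333/39.4 = 396 kPa.
Adiabatic: TV^(γ−1) = const ⇒ T₂ = 333×(3.11)^0.350 = 495 K; PV^γ = const ⇒ P₂ = 1830 kPa.

495 K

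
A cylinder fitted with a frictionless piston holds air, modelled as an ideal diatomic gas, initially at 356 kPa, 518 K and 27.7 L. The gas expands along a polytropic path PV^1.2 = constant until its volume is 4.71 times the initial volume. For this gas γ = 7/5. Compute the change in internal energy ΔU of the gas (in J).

n = P₁V₁/(RT₁) = 356×27.7/(8.314×518) = 2.29 mol.
Polytropic n=1.2: T₂ = T₁(V₁/V₂)^(n−1) = 518×(0.212)^0.20 = 380 K; P₂ = P₁(V₁/V₂)^n = 55.4 kPa.
For an ideal gas ΔU = nCvΔT with Cv = (5/2)R = 20.8 J/(mol·K).
ΔU = 2.29×20.8×(380−518) = -6570 J.

-6570 J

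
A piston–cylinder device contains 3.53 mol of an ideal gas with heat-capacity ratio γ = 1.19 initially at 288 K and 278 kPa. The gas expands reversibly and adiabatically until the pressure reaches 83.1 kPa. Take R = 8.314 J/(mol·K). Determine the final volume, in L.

V₁ = nRT₁/P₁ = 3.53×8.314×288/278 = 30.4 L.
Adiabatic: T₂/T₁ = (P₂/P₁)^((γ−1)/γ) ⇒ T₂ = 288×(0.299)^0.160 = 237 K; V₂ = 83.9 L.

83.9 L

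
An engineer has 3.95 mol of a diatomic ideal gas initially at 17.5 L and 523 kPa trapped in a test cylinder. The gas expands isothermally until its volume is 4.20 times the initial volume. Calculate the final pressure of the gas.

T₁ = P₁V₁/(nR) = 523×17.5/(3.95×8.314) = 279 K.
Isothermal: T stays 279 K; PV = const ⇒ V₂ = 73.5 L, P₂ = 125 kPa.

125 kPa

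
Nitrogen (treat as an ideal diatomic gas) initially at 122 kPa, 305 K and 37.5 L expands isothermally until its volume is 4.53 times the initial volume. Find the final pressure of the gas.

26.9 kPa

Isothermal: T stays 305 K; PV = const ⇒ V₂ = 170 L, P₂ = 26.9 kPa.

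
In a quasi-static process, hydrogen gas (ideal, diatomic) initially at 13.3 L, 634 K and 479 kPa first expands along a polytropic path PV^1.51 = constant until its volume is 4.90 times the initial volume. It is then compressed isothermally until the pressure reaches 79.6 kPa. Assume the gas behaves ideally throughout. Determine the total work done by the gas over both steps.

n = P₁V₁/(RT₁) = 479×13.3/(8.314×634) = 1.21 mol.
Step 1 — Polytropic n=1.51: T₂ = T₁(V₁/V₂)^(n−1) = 634×(0.204)^0.51 = 282 K; P₂ = P₁(V₁/V₂)^n = 43.5 kPa.
W = (P₁V₁−P₂V₂)/(n−1) = (479×13.3−43.5×65.2)/0.51 = 6940 J.
ΔU = nCvΔT = 1.21×20.8×(282−634) = -8850 J.
Q = ΔU + W = -1910 J.
State after step 1: P = 43.5 kPa, V = 65.2 L, T = 282 K.
Step 2 — Isothermal: T stays 282 K; PV = const ⇒ V₂ = 35.6 L, P₂ = 79.6 kPa.
ΔU = 0 (ideal gas, T constant).
W = nRT ln(V₂/V₁) = 1.21×8.314×282×ln(0.546) = -1710 J.
Q = ΔU + W = -1710 J.
Net over both steps: W = 5220 J, Q = -3620 J, ΔU = -8850 J.

5220 J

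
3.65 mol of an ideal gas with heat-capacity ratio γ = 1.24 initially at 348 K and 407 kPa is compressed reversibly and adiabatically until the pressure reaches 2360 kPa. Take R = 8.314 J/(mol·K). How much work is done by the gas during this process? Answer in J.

V₁ = nRT₁/P₁ = 3.65×8.314×348/407 = 25.9 L.
Adiabatic: T₂/T₁ = (P₂/P₁)^((γ−1)/γ) ⇒ T₂ = 348×(5.80)^0.194 = 489 K; V₂ = 6.29 L.
ΔU = nCvΔT = 3.65×34.6×(489−348) = 17800 J.
Q = 0 for an adiabatic process, so W = −ΔU = -17800 J.

-17800 J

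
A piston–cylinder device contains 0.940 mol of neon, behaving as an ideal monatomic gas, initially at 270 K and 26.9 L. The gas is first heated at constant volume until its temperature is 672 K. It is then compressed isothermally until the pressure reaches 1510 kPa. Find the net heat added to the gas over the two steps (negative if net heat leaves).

-6030 J

P₁ = nRT₁/V₁ = 0.940×8.314×270/26.9 = 78.4 kPa.
Step 1 — Isochoric: V stays 26.9 L; P/T = const ⇒ T₂ = 672 K, P₂ = 195 kPa.
W = 0 (no volume change).
ΔU = nCvΔT = 0.940×12.5×(672−270) = 4710 J.
Q = ΔU = 4710 J.
State after step 1: P = 195 kPa, V = 26.9 L, T = 672 K.
Step 2 — Isothermal: T stays 672 K; PV = const ⇒ V₂ = 3.48 L, P₂ = 1510 kPa.
ΔU = 0 (ideal gas, T constant).
W = nRT ln(V₂/V₁) = 0.940×8.314×672×ln(0.129) = -10700 J.
Q = ΔU + W = -10700 J.
Net over both steps: W = -10700 J, Q = -6030 J, ΔU = 4710 J.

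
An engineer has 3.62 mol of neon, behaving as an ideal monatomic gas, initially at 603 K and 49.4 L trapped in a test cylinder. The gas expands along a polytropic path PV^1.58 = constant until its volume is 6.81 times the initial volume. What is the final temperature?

198 K

P₁ = nRT₁/V₁ = 3.62×8.314×603/49.4 = 367 kPa.
Polytropic n=1.58: T₂ = T₁(V₁/V₂)^(n−1) = 603×(0.147)^0.58 = 198 K; P₂ = P₁(V₁/V₂)^n = 17.7 kPa.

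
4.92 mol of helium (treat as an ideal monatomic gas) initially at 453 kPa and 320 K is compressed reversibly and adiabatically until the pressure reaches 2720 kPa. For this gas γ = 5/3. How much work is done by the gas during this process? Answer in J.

V₁ = nRT₁/P₁ = 4.92×8.314×320/453 = 28.9 L.
Adiabatic: T₂/T₁ = (P₂/P₁)^((γ−1)/γ) ⇒ T₂ = 320×(6.00)^0.400 = 655 K; V₂ = 9.86 L.
ΔU = nCvΔT = 4.92×12.5×(655−320) = 20600 J.
Q = 0 for an adiabatic process, so W = −ΔU = -20600 J.

-20600 J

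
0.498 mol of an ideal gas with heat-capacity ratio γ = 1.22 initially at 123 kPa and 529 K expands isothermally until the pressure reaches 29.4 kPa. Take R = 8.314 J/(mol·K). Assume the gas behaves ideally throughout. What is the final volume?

74.5 L

V₁ = nRT₁/P₁ = 0.498×8.314×529/123 = 17.8 L.
Isothermal: T stays 529 K; PV = const ⇒ V₂ = 74.5 L, P₂ = 29.4 kPa.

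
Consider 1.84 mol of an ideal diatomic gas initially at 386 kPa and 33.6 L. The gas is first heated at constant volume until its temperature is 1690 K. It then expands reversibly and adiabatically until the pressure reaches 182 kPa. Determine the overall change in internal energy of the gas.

T₁ = P₁V₁/(nR) = 386×33.6/(1.84×8.314) = 848 K.
Step 1 — Isochoric: V stays 33.6 L; P/T = const ⇒ T₂ = 1690 K, P₂ = 769 kPa.
W = 0 (no volume change).
ΔU = nCvΔT = 1.84×20.8×(1690−848) = 32200 J.
Q = ΔU = 32200 J.
State after step 1: P = 769 kPa, V = 33.6 L, T = 1690 K.
Step 2 — Adiabatic: T₂/T₁ = (P₂/P₁)^((γ−1)/γ) ⇒ T₂ = 1690×(0.237)^0.286 = 1120 K; V₂ = 94.1 L.
ΔU = nCvΔT = 1.84×20.8×(1120−1690) = -21800 J.
Q = 0 for an adiabatic process, so W = −ΔU = 21800 J.
Net over both steps: W = 21800 J, Q = 32200 J, ΔU = 10400 J.

10400 J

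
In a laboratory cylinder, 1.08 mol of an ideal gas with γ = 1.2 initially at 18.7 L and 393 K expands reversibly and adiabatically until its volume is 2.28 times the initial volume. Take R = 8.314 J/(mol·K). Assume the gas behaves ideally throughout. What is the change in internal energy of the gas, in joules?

P₁ = nRT₁/V₁ = 1.08×8.314×393/18.7 = 189 kPa.
Adiabatic: TV^(γ−1) = const ⇒ T₂ = 393×(0.439)^0.200 = 333 K; PV^γ = const ⇒ P₂ = 70.2 kPa.
For an ideal gas ΔU = nCvΔT with Cv = R/(γ−1) = 41.6 J/(mol·K).
ΔU = 1.08×41.6×(333−393) = -2680 J.

-2680 J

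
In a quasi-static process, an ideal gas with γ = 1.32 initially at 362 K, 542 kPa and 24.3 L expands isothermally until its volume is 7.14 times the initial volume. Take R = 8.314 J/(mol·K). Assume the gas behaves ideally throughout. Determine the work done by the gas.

n = P₁V₁/(RT₁) = 542×24.3/(8.314×362) = 4.38 mol.
Isothermal: T stays 362 K; PV = const ⇒ V₂ = 174 L, P₂ = 75.9 kPa.
W = nRT ln(V₂/V₁) = 4.38×8.314×362×ln(7.14) = 25900 J.

25900 J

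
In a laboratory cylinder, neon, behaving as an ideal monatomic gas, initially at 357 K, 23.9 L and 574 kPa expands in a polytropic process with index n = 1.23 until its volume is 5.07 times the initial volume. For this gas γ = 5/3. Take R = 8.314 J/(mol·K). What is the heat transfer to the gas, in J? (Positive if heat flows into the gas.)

12200 J

n = P₁V₁/(RT₁) = 574×23.9/(8.314×357) = 4.62 mol.
Polytropic n=1.23: T₂ = T₁(V₁/V₂)^(n−1) = 357×(0.197)^0.23 = 246 K; P₂ = P₁(V₁/V₂)^n = 77.9 kPa.
W = (P₁V₁−P₂V₂)/(n−1) = (574×23.9−77.9×121)/0.23 = 18600 J.
ΔU = nCvΔT = 4.62×12.5×(246−357) = -6410 J.
Q = ΔU + W = 12200 J.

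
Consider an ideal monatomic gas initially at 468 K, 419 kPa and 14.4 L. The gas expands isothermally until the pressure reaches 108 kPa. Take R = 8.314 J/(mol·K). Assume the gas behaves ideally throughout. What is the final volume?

Isothermal: T stays 468 K; PV = const ⇒ V₂ = 55.9 L, P₂ = 108 kPa.

55.9 L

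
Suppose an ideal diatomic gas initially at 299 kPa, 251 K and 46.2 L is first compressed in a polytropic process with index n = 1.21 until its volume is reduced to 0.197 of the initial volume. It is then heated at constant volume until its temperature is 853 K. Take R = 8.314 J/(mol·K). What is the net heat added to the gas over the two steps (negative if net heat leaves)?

n = P₁V₁/(RT₁) = 299×46.2/(8.314×251) = 6.62 mol.
Step 1 — Polytropic n=1.21: T₂ = T₁(V₁/V₂)^(n−1) = 251×(5.08)^0.21 = 353 K; P₂ = P₁(V₁/V₂)^n = 2130 kPa.
W = (P₁V₁−P₂V₂)/(n−1) = (299×46.2−2130×9.10)/0.21 = -26700 J.
ΔU = nCvΔT = 6.62×20.8×(353−251) = 14000 J.
Q = ΔU + W = -12700 J.
State after step 1: P = 2130 kPa, V = 9.10 L, T = 353 K.
Step 2 — Isochoric: V stays 9.10 L; P/T = const ⇒ T₂ = 853 K, P₂ = 5160 kPa.
W = 0 (no volume change).
ΔU = nCvΔT = 6.62×20.8×(853−353) = 68800 J.
Q = ΔU = 68800 J.
Net over both steps: W = -26700 J, Q = 56100 J, ΔU = 82800 J.

56100 J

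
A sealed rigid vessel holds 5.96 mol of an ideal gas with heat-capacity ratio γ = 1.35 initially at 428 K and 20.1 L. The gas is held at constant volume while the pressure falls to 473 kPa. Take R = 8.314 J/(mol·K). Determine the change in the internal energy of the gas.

-33400 J

P₁ = nRT₁/V₁ = 5.96×8.314×428/20.1 = 1060 kPa.
Isochoric: V stays 20.1 L; P/T = const ⇒ T₂ = 192 K, P₂ = 473 kPa.
For an ideal gas ΔU = nCvΔT with Cv = R/(γ−1) = 23.8 J/(mol·K).
ΔU = 5.96×23.8×(192−428) = -33400 J.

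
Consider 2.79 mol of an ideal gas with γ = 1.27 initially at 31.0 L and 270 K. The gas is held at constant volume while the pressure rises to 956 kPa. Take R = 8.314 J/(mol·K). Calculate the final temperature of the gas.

1280 K

P₁ = nRT₁/V₁ = 2.79×8.314×270/31.0 = 202 kPa.
Isochoric: V stays 31.0 L; P/T = const ⇒ T₂ = 1280 K, P₂ = 956 kPa.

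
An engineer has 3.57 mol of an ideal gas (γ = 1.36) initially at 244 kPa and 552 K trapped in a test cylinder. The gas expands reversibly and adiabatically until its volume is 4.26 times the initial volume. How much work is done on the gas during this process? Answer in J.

V₁ = nRT₁/P₁ = 3.57×8.314×552/244 = 67.1 L.
Adiabatic: TV^(γ−1) = const ⇒ T₂ = 552×(0.235)^0.360 = 328 K; PV^γ = const ⇒ P₂ = 34.0 kPa.
ΔU = nCvΔT = 3.57×23.1×(328−552) = -18500 J.
Q = 0 for an adiabatic process, so W = −ΔU = 18500 J.
Work done on the gas = −W_by = -18500 J.

-18500 J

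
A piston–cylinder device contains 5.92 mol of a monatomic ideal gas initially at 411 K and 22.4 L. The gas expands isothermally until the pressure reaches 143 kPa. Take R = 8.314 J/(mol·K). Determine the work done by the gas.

37300 J

P₁ = nRT₁/V₁ = 5.92×8.314×411/22.4 = 903 kPa.
Isothermal: T stays 411 K; PV = const ⇒ V₂ = 141 L, P₂ = 143 kPa.
W = nRT ln(V₂/V₁) = 5.92×8.314×411×ln(6.32) = 37300 J.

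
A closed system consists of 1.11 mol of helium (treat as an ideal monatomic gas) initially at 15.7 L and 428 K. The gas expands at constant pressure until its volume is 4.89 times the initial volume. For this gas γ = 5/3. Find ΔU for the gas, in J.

23000 J

P₁ = nRT₁/V₁ = 1.11×8.314×428/15.7 = 252 kPa.
Isobaric: P stays 252 kPa; V/T = const ⇒ T₂ = 2090 K, V₂ = 76.8 L.
For an ideal gas ΔU = nCvΔT with Cv = (3/2)R = 12.5 J/(mol·K).
ΔU = 1.11×12.5×(2090−428) = 23000 J.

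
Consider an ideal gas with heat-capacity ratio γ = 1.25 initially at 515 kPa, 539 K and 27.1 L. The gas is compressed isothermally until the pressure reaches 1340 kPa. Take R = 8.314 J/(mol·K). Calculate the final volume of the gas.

Isothermal: T stays 539 K; PV = const ⇒ V₂ = 10.4 L, P₂ = 1340 kPa.

10.4 L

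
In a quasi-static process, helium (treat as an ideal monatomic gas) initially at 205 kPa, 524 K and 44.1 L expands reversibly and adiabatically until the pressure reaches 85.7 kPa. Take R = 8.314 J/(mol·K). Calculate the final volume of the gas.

Adiabatic: T₂/T₁ = (P₂/P₁)^((γ−1)/γ) ⇒ T₂ = 524×(0.418)^0.400 = 370 K; V₂ = 74.4 L.

74.4 L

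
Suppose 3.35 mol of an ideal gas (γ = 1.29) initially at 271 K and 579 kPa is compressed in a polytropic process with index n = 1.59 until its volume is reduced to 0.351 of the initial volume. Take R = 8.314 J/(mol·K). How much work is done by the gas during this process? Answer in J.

-10900 J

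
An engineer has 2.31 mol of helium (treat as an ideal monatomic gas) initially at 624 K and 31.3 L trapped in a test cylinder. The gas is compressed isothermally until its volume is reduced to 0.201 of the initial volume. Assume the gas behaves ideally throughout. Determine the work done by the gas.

-19200 J

P₁ = nRT₁/V₁ = 2.31×8.314×624/31.3 = 383 kPa.
Isothermal: T stays 624 K; PV = const ⇒ V₂ = 6.29 L, P₂ = 1900 kPa.
W = nRT ln(V₂/V₁) = 2.31×8.314×624×ln(0.201) = -19200 J.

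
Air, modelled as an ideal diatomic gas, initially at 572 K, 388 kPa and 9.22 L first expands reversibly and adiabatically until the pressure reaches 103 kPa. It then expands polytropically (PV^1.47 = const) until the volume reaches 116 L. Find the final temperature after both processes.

n = P₁V₁/(RT₁) = 388×9.22/(8.314×572) = 0.752 mol.
Step 1 — Adiabatic: T₂/T₁ = (P₂/P₁)^((γ−1)/γ) ⇒ T₂ = 572×(0.265)^0.286 = 392 K; V₂ = 23.8 L.
ΔU = nCvΔT = 0.752×20.8×(392−572) = -2820 J.
Q = 0 for an adiabatic process, so W = −ΔU = 2820 J.
State after step 1: P = 103 kPa, V = 23.8 L, T = 392 K.
Step 2 — Polytropic n=1.47: T₂ = T₁(V₁/V₂)^(n−1) = 392×(0.205)^0.47 = 186 K; P₂ = P₁(V₁/V₂)^n = 10.0 kPa.
W = (P₁V₁−P₂V₂)/(n−1) = (103×23.8−10.0×116)/0.47 = 2740 J.
ΔU = nCvΔT = 0.752×20.8×(186−392) = -3220 J.
Q = ΔU + W = -479 J.
Net over both steps: W = 5560 J, Q = -479 J, ΔU = -6040 J.

186 K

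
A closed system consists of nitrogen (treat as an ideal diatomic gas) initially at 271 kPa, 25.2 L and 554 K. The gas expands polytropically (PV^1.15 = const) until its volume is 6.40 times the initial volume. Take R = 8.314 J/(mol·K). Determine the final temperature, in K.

419 K

Polytropic n=1.15: T₂ = T₁(V₁/V₂)^(n−1) = 554×(0.156)^0.15 = 419 K; P₂ = P₁(V₁/V₂)^n = 32.1 kPa.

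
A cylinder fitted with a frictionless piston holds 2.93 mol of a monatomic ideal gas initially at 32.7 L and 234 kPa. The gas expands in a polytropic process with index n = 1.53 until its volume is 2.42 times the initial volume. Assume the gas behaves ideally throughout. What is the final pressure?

60.5 kPa

T₁ = P₁V₁/(nR) = 234×32.7/(2.93×8.314) = 314 K.
Polytropic n=1.53: T₂ = T₁(V₁/V₂)^(n−1) = 314×(0.413)^0.53 = 197 K; P₂ = P₁(V₁/V₂)^n = 60.5 kPa.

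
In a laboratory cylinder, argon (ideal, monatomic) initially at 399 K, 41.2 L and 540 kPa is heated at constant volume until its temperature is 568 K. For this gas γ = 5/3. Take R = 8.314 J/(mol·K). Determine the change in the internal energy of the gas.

n = P₁V₁/(RT₁) = 540×41.2/(8.314×399) = 6.71 mol.
Isochoric: V stays 41.2 L; P/T = const ⇒ T₂ = 568 K, P₂ = 769 kPa.
For an ideal gas ΔU = nCvΔT with Cv = (3/2)R = 12.5 J/(mol·K).
ΔU = 6.71×12.5×(568−399) = 14100 J.

14100 J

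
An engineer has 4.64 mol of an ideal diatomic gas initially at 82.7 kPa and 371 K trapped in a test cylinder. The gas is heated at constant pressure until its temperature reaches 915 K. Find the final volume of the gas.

V₁ = nRT₁/P₁ = 4.64×8.314×371/82.7 = 173 L.
Isobaric: P stays 82.7 kPa; V/T = const ⇒ T₂ = 915 K, V₂ = 427 L.

427 L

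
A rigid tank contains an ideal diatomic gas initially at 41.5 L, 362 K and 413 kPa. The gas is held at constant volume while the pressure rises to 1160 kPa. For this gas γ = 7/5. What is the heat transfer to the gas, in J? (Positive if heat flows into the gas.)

n = P₁V₁/(RT₁) = 413×41.5/(8.314×362) = 5.69 mol.
Isochoric: V stays 41.5 L; P/T = const ⇒ T₂ = 1020 K, P₂ = 1160 kPa.
W = 0 (no volume change).
ΔU = nCvΔT = 5.69×20.8×(1020−362) = 77500 J.
Q = ΔU = 77500 J.

77500 J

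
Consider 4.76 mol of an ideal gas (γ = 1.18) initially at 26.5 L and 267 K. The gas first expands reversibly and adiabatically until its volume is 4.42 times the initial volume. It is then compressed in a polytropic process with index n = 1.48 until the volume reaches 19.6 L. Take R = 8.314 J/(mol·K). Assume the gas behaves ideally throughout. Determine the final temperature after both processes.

482 K

P₁ = nRT₁/V₁ = 4.76×8.314×267/26.5 = 399 kPa.
Step 1 — Adiabatic: TV^(γ−1) = const ⇒ T₂ = 267×(0.226)^0.180 = 204 K; PV^γ = const ⇒ P₂ = 69.0 kPa.
ΔU = nCvΔT = 4.76×46.2×(204−267) = -13800 J.
Q = 0 for an adiabatic process, so W = −ΔU = 13800 J.
State after step 1: P = 69.0 kPa, V = 117 L, T = 204 K.
Step 2 — Polytropic n=1.48: T₂ = T₁(V₁/V₂)^(n−1) = 204×(5.98)^0.48 = 482 K; P₂ = P₁(V₁/V₂)^n = 973 kPa.
W = (P₁V₁−P₂V₂)/(n−1) = (69.0×117−973×19.6)/0.48 = -22900 J.
ΔU = nCvΔT = 4.76×46.2×(482−204) = 61000 J.
Q = ΔU + W = 38100 J.
Net over both steps: W = -9110 J, Q = 38100 J, ΔU = 47300 J.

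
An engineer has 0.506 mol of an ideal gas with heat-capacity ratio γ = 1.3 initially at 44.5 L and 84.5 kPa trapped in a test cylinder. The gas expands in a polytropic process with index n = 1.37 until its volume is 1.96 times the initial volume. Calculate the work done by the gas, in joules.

2240 J

T₁ = P₁V₁/(nR) = 84.5×44.5/(0.506×8.314) = 894 K.
Polytropic n=1.37: T₂ = T₁(V₁/V₂)^(n−1) = 894×(0.510)^0.37 = 697 K; P₂ = P₁(V₁/V₂)^n = 33.6 kPa.
W = (P₁V₁−P₂V₂)/(n−1) = (84.5×44.5−33.6×87.2)/0.37 = 2240 J.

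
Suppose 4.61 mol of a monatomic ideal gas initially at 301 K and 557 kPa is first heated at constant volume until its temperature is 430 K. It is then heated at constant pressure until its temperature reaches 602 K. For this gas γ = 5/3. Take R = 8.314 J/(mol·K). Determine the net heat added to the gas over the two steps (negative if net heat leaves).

V₁ = nRT₁/P₁ = 4.61×8.314×301/557 = 20.7 L.
Step 1 — Isochoric: V stays 20.7 L; P/T = const ⇒ T₂ = 430 K, P₂ = 796 kPa.
W = 0 (no volume change).
ΔU = nCvΔT = 4.61×12.5×(430−301) = 7420 J.
Q = ΔU = 7420 J.
State after step 1: P = 796 kPa, V = 20.7 L, T = 430 K.
Step 2 — Isobaric: P stays 796 kPa; V/T = const ⇒ T₂ = 602 K, V₂ = 29.0 L.
W = PΔV = 796×(29.0−20.7) kPa·L = 6590 J.
ΔU = nCvΔT = 4.61×12.5×(602−430) = 9890 J.
Q = ΔU + W = nCpΔT = 16500 J.
Net over both steps: W = 6590 J, Q = 23900 J, ΔU = 17300 J.

23900 J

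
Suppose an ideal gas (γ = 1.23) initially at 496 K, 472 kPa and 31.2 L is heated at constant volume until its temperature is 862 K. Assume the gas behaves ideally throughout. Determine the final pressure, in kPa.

820 kPa

Isochoric: V stays 31.2 L; P/T = const ⇒ T₂ = 862 K, P₂ = 820 kPa.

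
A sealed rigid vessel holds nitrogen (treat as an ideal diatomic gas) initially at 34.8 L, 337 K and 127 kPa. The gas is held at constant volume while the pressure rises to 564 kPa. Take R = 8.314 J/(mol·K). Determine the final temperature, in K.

Isochoric: V stays 34.8 L; P/T = const ⇒ T₂ = 1500 K, P₂ = 564 kPa.

1500 K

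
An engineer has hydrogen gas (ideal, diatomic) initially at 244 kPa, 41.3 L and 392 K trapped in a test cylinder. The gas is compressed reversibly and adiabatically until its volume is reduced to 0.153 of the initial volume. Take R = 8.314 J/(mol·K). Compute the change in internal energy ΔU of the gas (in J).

n = P₁V₁/(RT₁) = 244×41.3/(8.314×392) = 3.09 mol.
Adiabatic: TV^(γ−1) = const ⇒ T₂ = 392×(6.54)^0.400 = 831 K; PV^γ = const ⇒ P₂ = 3380 kPa.
For an ideal gas ΔU = nCvΔT with Cv = (5/2)R = 20.8 J/(mol·K).
ΔU = 3.09×20.8×(831−392) = 28200 J.

28200 J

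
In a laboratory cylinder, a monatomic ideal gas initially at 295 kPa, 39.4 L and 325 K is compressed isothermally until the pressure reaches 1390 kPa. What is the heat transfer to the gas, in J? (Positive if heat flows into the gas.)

n = P₁V₁/(RT₁) = 295×39.4/(8.314×325) = 4.30 mol.
Isothermal: T stays 325 K; PV = const ⇒ V₂ = 8.36 L, P₂ = 1390 kPa.
ΔU = 0 (ideal gas, T constant).
W = nRT ln(V₂/V₁) = 4.30×8.314×325×ln(0.212) = -18000 J.
Q = ΔU + W = -18000 J.

-18000 J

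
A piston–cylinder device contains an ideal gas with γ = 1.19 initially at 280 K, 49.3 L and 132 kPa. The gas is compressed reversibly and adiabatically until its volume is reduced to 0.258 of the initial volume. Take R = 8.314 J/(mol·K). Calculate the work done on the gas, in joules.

n = P₁V₁/(RT₁) = 132×49.3/(8.314×280) = 2.80 mol.
Adiabatic: TV^(γ−1) = const ⇒ T₂ = 280×(3.88)^0.190 = 362 K; PV^γ = const ⇒ P₂ = 662 kPa.
ΔU = nCvΔT = 2.80×43.8×(362−280) = 10100 J.
Q = 0 for an adiabatic process, so W = −ΔU = -10100 J.
Work done on the gas = −W_by = 10100 J.

10100 J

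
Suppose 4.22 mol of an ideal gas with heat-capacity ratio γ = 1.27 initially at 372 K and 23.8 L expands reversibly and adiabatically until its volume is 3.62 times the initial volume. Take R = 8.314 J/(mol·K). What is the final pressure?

P₁ = nRT₁/V₁ = 4.22×8.314×372/23.8 = 548 kPa.
Adiabatic: TV^(γ−1) = const ⇒ T₂ = 372×(0.276)^0.270 = 263 K; PV^γ = const ⇒ P₂ = 107 kPa.

107 kPa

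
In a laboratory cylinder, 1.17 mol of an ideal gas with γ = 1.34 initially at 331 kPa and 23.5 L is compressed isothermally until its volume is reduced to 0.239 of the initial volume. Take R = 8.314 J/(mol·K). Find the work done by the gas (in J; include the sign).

T₁ = P₁V₁/(nR) = 331×23.5/(1.17×8.314) = 800 K.
Isothermal: T stays 800 K; PV = const ⇒ V₂ = 5.62 L, P₂ = 1380 kPa.
W = nRT ln(V₂/V₁) = 1.17×8.314×800×ln(0.239) = -11100 J.

-11100 J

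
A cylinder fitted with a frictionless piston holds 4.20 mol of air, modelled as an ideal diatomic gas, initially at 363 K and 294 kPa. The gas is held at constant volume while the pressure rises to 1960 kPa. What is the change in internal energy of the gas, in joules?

180000 J

V₁ = nRT₁/P₁ = 4.20×8.314×363/294 = 43.1 L.
Isochoric: V stays 43.1 L; P/T = const ⇒ T₂ = 2420 K, P₂ = 1960 kPa.
For an ideal gas ΔU = nCvΔT with Cv = (5/2)R = 20.8 J/(mol·K).
ΔU = 4.20×20.8×(2420−363) = 180000 J.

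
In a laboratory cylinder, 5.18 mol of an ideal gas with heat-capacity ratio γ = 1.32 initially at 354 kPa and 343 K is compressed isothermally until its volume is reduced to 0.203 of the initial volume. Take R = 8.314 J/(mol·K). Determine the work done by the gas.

-23600 J

V₁ = nRT₁/P₁ = 5.18×8.314×343/354 = 41.7 L.
Isothermal: T stays 343 K; PV = const ⇒ V₂ = 8.47 L, P₂ = 1740 kPa.
W = nRT ln(V₂/V₁) = 5.18×8.314×343×ln(0.203) = -23600 J.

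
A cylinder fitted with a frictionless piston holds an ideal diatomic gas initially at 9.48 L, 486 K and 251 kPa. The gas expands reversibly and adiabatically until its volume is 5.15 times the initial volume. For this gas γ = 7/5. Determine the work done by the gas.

n = P₁V₁/(RT₁) = 251×9.48/(8.314×486) = 0.589 mol.
Adiabatic: TV^(γ−1) = const ⇒ T₂ = 486×(0.194)^0.400 = 252 K; PV^γ = const ⇒ P₂ = 25.3 kPa.
ΔU = nCvΔT = 0.589×20.8×(252−486) = -2860 J.
Q = 0 for an adiabatic process, so W = −ΔU = 2860 J.

2860 J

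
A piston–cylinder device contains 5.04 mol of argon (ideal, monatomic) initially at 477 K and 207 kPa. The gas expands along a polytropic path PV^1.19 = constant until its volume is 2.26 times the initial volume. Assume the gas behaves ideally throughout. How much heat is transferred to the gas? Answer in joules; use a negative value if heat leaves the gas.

V₁ = nRT₁/P₁ = 5.04×8.314×477/207 = 96.6 L.
Polytropic n=1.19: T₂ = T₁(V₁/V₂)^(n−1) = 477×(0.442)^0.19 = 409 K; P₂ = P₁(V₁/V₂)^n = 78.4 kPa.
W = (P₁V₁−P₂V₂)/(n−1) = (207×96.6−78.4×218)/0.19 = 15100 J.
ΔU = nCvΔT = 5.04×12.5×(409−477) = -4300 J.
Q = ΔU + W = 10800 J.

10800 J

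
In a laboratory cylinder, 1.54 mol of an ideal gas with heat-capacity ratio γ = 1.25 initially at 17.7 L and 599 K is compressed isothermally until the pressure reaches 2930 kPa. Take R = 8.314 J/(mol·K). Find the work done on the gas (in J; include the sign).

P₁ = nRT₁/V₁ = 1.54×8.314×599/17.7 = 433 kPa.
Isothermal: T stays 599 K; PV = const ⇒ V₂ = 2.62 L, P₂ = 2930 kPa.
W = nRT ln(V₂/V₁) = 1.54×8.314×599×ln(0.148) = -14700 J.
Work done on the gas = −W_by = 14700 J.

14700 J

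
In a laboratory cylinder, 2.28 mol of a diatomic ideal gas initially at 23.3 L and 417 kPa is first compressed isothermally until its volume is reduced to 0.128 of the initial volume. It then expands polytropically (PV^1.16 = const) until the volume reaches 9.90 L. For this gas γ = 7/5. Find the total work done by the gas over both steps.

-9370 J

T₁ = P₁V₁/(nR) = 417×23.3/(2.28×8.314) = 513 K.
Step 1 — Isothermal: T stays 513 K; PV = const ⇒ V₂ = 2.98 L, P₂ = 3260 kPa.
ΔU = 0 (ideal gas, T constant).
W = nRT ln(V₂/V₁) = 2.28×8.314×513×ln(0.128) = -20000 J.
Q = ΔU + W = -20000 J.
State after step 1: P = 3260 kPa, V = 2.98 L, T = 513 K.
Step 2 — Polytropic n=1.16: T₂ = T₁(V₁/V₂)^(n−1) = 513×(0.301)^0.16 = 423 K; P₂ = P₁(V₁/V₂)^n = 810 kPa.
W = (P₁V₁−P₂V₂)/(n−1) = (3260×2.98−810×9.90)/0.16 = 10600 J.
ΔU = nCvΔT = 2.28×20.8×(423−513) = -4240 J.
Q = ΔU + W = 6360 J.
Net over both steps: W = -9370 J, Q = -13600 J, ΔU = -4240 J.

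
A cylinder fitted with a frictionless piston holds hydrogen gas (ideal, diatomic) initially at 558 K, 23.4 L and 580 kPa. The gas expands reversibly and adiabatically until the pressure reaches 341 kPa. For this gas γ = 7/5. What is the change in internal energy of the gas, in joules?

n = P₁V₁/(RT₁) = 580×23.4/(8.314×558) = 2.93 mol.
Adiabatic: T₂/T₁ = (P₂/P₁)^((γ−1)/γ) ⇒ T₂ = 558×(0.588)^0.286 = 479 K; V₂ = 34.2 L.
For an ideal gas ΔU = nCvΔT with Cv = (5/2)R = 20.8 J/(mol·K).
ΔU = 2.93×20.8×(479−558) = -4780 J.

-4780 J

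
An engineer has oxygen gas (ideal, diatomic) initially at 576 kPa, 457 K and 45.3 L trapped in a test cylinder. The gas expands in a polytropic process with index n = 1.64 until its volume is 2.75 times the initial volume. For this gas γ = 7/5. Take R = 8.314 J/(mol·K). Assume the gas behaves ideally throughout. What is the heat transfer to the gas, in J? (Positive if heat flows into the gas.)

n = P₁V₁/(RT₁) = 576×45.3/(8.314×457) = 6.87 mol.
Polytropic n=1.64: T₂ = T₁(V₁/V₂)^(n−1) = 457×(0.364)^0.64 = 239 K; P₂ = P₁(V₁/V₂)^n = 110 kPa.
W = (P₁V₁−P₂V₂)/(n−1) = (576×45.3−110×125)/0.64 = 19400 J.
ΔU = nCvΔT = 6.87×20.8×(239−457) = -31100 J.
Q = ΔU + W = -11700 J.

-11700 J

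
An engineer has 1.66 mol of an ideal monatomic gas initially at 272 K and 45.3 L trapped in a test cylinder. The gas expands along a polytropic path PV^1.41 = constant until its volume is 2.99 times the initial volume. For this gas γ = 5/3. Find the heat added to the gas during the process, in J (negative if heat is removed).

P₁ = nRT₁/V₁ = 1.66×8.314×272/45.3 = 82.9 kPa.
Polytropic n=1.41: T₂ = T₁(V₁/V₂)^(n−1) = 272×(0.334)^0.41 = 174 K; P₂ = P₁(V₁/V₂)^n = 17.7 kPa.
W = (P₁V₁−P₂V₂)/(n−1) = (82.9×45.3−17.7×135)/0.41 = 3310 J.
ΔU = nCvΔT = 1.66×12.5×(174−272) = -2040 J.
Q = ΔU + W = 1280 J.

1280 J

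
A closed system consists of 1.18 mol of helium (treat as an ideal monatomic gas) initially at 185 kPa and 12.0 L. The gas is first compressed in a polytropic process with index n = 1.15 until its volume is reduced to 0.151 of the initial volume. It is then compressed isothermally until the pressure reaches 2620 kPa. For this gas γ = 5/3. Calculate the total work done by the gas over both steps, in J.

T₁ = P₁V₁/(nR) = 185×12.0/(1.18×8.314) = 226 K.
Step 1 — Polytropic n=1.15: T₂ = T₁(V₁/V₂)^(n−1) = 226×(6.62)^0.15 = 300 K; P₂ = P₁(V₁/V₂)^n = 1630 kPa.
W = (P₁V₁−P₂V₂)/(n−1) = (185×12.0−1630×1.81)/0.15 = -4850 J.
ΔU = nCvΔT = 1.18×12.5×(300−226) = 1090 J.
Q = ΔU + W = -3760 J.
State after step 1: P = 1630 kPa, V = 1.81 L, T = 300 K.
Step 2 — Isothermal: T stays 300 K; PV = const ⇒ V₂ = 1.13 L, P₂ = 2620 kPa.
ΔU = 0 (ideal gas, T constant).
W = nRT ln(V₂/V₁) = 1.18×8.314×300×ln(0.621) = -1400 J.
Q = ΔU + W = -1400 J.
Net over both steps: W = -6260 J, Q = -5170 J, ΔU = 1090 J.

-6260 J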